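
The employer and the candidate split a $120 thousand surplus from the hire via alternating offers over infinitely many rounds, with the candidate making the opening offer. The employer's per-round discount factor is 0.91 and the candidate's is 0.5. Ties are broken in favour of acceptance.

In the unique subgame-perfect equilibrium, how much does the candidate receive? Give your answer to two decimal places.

19.82

When the candidate proposes, the employer accepts any offer worth at least 0.91 times what the employer would get by proposing next round; and vice versa.
This gives x = 120 − 0.91y and y = 120 − 0.5x, where x and y are each side's share when it proposes.
Hence (1 − 0.91·0.5)x = 120(1 − 0.91), i.e. 0.545·x = 10.8.
x ≈ 19.8165; the employer's share is 120 − x ≈ 100.1835.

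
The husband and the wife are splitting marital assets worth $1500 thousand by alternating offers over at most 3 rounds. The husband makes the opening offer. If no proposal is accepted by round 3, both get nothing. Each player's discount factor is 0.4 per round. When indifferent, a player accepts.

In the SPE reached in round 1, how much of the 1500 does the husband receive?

Round 3 (the husband proposes): the wife will accept anything ≥ 0, so the husband offers 0 and keeps 1500.
Round 2 (the wife proposes): the husband can get 1500 next round, worth 0.4 × 1500 = 600 now. The wife offers 600 and keeps 1500 − 600 = 900.
Round 1 (the husband proposes): the wife can get 900 next round, worth 0.4 × 900 = 360 now. The husband offers 360 and keeps 1500 − 360 = 1140.

1140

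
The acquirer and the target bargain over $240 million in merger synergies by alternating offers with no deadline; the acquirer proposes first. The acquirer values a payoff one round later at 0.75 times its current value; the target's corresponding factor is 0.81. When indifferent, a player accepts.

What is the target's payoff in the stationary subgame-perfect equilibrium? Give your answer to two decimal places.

In a stationary SPE each proposer offers the other exactly their discounted continuation value.
If the acquirer keeps x when proposing and the target keeps y when proposing, then x = 240 − 0.81y and y = 240 − 0.75x.
Solving: x = 240(1 − 0.81) / (1 − 0.75·0.81) = 45.6 / 0.3925 ≈ 116.1783.
The target gets 240 − 116.1783 ≈ 123.8217.

123.82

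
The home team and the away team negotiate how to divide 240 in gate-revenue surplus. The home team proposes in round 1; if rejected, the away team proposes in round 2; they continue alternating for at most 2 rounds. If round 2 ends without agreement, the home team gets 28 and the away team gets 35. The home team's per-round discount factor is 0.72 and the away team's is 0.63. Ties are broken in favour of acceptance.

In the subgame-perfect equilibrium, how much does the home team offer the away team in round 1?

Round 2 (the away team proposes): the home team gets 28 if talks fail, so the away team offers 28 and keeps 212.
Round 1 (the home team proposes): the away team can get 212 next round, worth 0.63 × 212 = 133.56 now; the home team offers that and keeps 106.44.

133.56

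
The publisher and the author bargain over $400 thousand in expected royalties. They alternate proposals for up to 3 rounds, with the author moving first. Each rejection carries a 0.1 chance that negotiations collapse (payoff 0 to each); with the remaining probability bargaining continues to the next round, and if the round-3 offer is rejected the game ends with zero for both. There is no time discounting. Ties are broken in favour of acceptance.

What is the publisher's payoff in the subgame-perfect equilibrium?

36

Round 3 (the author proposes): the publisher will accept anything ≥ 0, so the author offers 0 and keeps 400.
Round 2 (the publisher proposes): rejecting gives the author an expected 0.9 × 400 = 360. The publisher offers 360 and keeps 400 − 360 = 40.
Round 1 (the author proposes): rejecting gives the publisher an expected 0.9 × 40 = 36. The author offers 36 and keeps 400 − 36 = 364.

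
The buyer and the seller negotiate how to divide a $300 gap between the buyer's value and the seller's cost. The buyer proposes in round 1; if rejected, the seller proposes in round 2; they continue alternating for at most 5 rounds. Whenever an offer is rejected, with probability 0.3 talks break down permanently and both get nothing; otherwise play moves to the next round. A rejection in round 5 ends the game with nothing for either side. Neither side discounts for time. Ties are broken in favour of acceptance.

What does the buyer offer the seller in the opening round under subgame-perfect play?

93.87

By backward induction:
Round 5 (the buyer proposes): the seller will accept anything ≥ 0, so the buyer offers 0 and keeps 300.
Round 4 (the seller proposes): rejecting gives the buyer an expected 0.7 × 300 = 210. The seller offers 210 and keeps 300 − 210 = 90.
Round 3 (the buyer proposes): rejecting gives the seller an expected 0.7 × 90 = 63; the buyer offers that and keeps 237.
Round 2 (the seller proposes): rejecting gives the buyer an expected 0.7 × 237 = 165.9; the seller offers that and keeps 134.1.
Round 1 (the buyer proposes): rejecting gives the seller an expected 0.7 × 134.1 = 93.87; the buyer offers that and keeps 206.13.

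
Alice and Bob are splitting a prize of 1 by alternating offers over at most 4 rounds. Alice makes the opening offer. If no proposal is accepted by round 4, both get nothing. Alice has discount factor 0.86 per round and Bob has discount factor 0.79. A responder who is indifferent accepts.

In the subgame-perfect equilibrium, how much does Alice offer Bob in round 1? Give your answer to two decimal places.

0.65

By backward induction:
Round 4 (Bob proposes): Alice will accept anything ≥ 0, so Bob offers 0 and keeps 1.
Round 3 (Alice proposes): Bob can get 1 next round, worth 0.79 × 1 = 0.79 now, so Alice offers 0.79, keeping 0.21.
Round 2 (Bob proposes): Alice can get 0.21 next round, worth 0.86 × 0.21 = 0.1806 now, so Bob offers 0.1806, keeping 0.8194.
Round 1 (Alice proposes): Bob can get 0.8194 next round, worth 0.79 × 0.8194 = 0.647326 now. Alice offers 0.647326 and keeps 1 − 0.647326 = 0.352674.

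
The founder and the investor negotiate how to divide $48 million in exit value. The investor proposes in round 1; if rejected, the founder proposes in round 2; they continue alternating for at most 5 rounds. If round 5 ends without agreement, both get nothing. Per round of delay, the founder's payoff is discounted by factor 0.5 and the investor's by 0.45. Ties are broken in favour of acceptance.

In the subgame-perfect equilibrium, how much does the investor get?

Round 5 (the investor proposes): the founder will accept anything ≥ 0, so the investor offers 0 and keeps 48.
Round 4 (the founder proposes): the investor can get 48 next round, worth 0.45 × 48 = 21.6 now. The founder offers 21.6 and keeps 48 − 21.6 = 26.4.
Round 3 (the investor proposes): the founder can get 26.4 next round, worth 0.5 × 26.4 = 13.2 now, so the investor offers 13.2, keeping 34.8.
Round 2 (the founder proposes): the investor can get 34.8 next round, worth 0.45 × 34.8 = 15.66 now, so the founder offers 15.66, keeping 32.34.
Round 1 (the investor proposes): the founder can get 32.34 next round, worth 0.5 × 32.34 = 16.17 now. The investor offers 16.17 and keeps 48 − 16.17 = 31.83.

31.83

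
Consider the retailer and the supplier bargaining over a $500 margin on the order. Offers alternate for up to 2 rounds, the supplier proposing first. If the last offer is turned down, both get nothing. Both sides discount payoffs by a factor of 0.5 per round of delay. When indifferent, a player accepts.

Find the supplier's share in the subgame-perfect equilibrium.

250

Round 2 (the retailer proposes): the supplier will accept anything ≥ 0, so the retailer offers 0 and keeps 500.
Round 1 (the supplier proposes): the retailer can get 500 next round, worth 0.5 × 500 = 250 now, so the supplier offers 250, keeping 250.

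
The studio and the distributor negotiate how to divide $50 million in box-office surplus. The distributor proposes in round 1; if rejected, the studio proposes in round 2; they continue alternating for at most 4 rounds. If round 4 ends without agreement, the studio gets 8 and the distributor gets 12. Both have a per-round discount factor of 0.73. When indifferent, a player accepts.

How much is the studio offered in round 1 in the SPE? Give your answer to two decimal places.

24.64

Round 4 (the studio proposes): the distributor gets 12 if talks fail, so the studio offers 12 and keeps 38.
Round 3 (the distributor proposes): the studio can get 38 next round, worth 0.73 × 38 = 27.74 now. The distributor offers 27.74 and keeps 50 − 27.74 = 22.26.
Round 2 (the studio proposes): the distributor can get 22.26 next round, worth 0.73 × 22.26 = 16.2498 now; the studio offers that and keeps 33.7502.
Round 1 (the distributor proposes): the studio can get 33.7502 next round, worth 0.73 × 33.7502 = 24.637646 now, so the distributor offers 24.637646, keeping 25.362354.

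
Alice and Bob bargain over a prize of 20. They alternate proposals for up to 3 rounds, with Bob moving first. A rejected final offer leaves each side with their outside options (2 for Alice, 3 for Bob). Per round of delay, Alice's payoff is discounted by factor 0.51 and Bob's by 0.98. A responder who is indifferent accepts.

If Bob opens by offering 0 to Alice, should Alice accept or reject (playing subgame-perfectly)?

Reject

Round 3 (Bob proposes): Alice gets 2 if talks fail, so Bob offers 2 and keeps 18.
Round 2 (Alice proposes): Bob can get 18 next round, worth 0.98 × 18 = 17.64 now. Alice offers 17.64 and keeps 20 − 17.64 = 2.36.
So by rejecting in round 1, Alice gets 2.36 next round, worth 0.51 × 2.36 = 1.2036 now.
Offer 0 < 1.2036, so Alice rejects.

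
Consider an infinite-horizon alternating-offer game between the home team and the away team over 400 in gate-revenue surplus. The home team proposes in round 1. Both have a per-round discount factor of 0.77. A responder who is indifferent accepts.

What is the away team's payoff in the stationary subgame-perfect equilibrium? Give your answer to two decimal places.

174.01

Let x be the home team's share when the home team proposes and y be the away team's share when the away team proposes.
The away team accepts iff offered ≥ 0.77·y, so x = 400 − 0.77y. Symmetrically y = 400 − 0.77x.
Substituting: x = 400 − 0.77(400 − 0.77x), giving x(1 − 0.77·0.77) = 400(1 − 0.77).
So x = 400 × 0.23 / 0.4071 ≈ 225.9887, and the away team receives 400 − x ≈ 174.0113.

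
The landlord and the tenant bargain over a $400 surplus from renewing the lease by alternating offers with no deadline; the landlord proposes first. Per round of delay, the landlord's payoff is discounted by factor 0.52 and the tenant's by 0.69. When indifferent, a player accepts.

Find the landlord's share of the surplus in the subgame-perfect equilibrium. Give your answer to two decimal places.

193.39

In a stationary SPE each proposer offers the other exactly their discounted continuation value.
If the landlord keeps x when proposing and the tenant keeps y when proposing, then x = 400 − 0.69y and y = 400 − 0.52x.
Solving: x = 400(1 − 0.69) / (1 − 0.52·0.69) = 124 / 0.6412 ≈ 193.3874.
The tenant gets 400 − 193.3874 ≈ 206.6126.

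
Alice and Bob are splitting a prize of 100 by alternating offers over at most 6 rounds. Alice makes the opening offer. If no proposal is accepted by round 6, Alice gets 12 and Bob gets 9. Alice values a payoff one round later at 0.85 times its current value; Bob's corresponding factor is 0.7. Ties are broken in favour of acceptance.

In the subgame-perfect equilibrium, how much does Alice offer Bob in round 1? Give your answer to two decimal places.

Work backward from the last round.
Round 6 (Bob proposes): Alice gets 12 if talks fail, so Bob offers 12 and keeps 88.
Round 5 (Alice proposes): Bob can get 88 next round, worth 0.7 × 88 = 61.6 now; Alice offers that and keeps 38.4.
Round 4 (Bob proposes): Alice can get 38.4 next round, worth 0.85 × 38.4 = 32.64 now; Bob offers that and keeps 67.36.
Round 3 (Alice proposes): Bob can get 67.36 next round, worth 0.7 × 67.36 = 47.152 now, so Alice offers 47.152, keeping 52.848.
Round 2 (Bob proposes): Alice can get 52.848 next round, worth 0.85 × 52.848 = 44.9208 now, so Bob offers 44.9208, keeping 55.0792.
Round 1 (Alice proposes): Bob can get 55.0792 next round, worth 0.7 × 55.0792 = 38.55544 now. Alice offers 38.55544 and keeps 100 − 38.55544 = 61.44456.

38.56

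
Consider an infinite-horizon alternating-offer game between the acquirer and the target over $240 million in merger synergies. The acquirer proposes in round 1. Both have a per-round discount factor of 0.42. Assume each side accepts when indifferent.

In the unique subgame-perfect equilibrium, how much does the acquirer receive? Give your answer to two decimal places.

169.01

In a stationary SPE each proposer offers the other exactly their discounted continuation value.
If the acquirer keeps x when proposing and the target keeps y when proposing, then x = 240 − 0.42y and y = 240 − 0.42x.
Solving: x = 240(1 − 0.42) / (1 − 0.42·0.42) = 139.2 / 0.8236 ≈ 169.0141.
The target gets 240 − 169.0141 ≈ 70.9859.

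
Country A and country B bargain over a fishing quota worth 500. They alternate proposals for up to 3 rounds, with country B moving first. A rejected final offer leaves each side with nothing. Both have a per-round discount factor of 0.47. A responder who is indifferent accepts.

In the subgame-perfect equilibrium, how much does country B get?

By backward induction:
Round 3 (country B proposes): rejection yields 0 for country A; country B offers 0 and keeps 500.
Round 2 (country A proposes): country B can get 500 next round, worth 0.47 × 500 = 235 now, so country A offers 235, keeping 265.
Round 1 (country B proposes): country A can get 265 next round, worth 0.47 × 265 = 124.55 now; country B offers that and keeps 375.45.

375.45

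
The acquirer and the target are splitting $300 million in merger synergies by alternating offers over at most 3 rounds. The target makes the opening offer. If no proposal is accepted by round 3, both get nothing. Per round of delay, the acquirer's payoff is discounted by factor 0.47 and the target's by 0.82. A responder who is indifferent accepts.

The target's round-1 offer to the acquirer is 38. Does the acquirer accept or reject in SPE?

Round 3 (the target proposes): rejection yields 0 for the acquirer; the target offers 0 and keeps 300.
Round 2 (the acquirer proposes): the target can get 300 next round, worth 0.82 × 300 = 246 now, so the acquirer offers 246, keeping 54.
So by rejecting in round 1, the acquirer gets 54 next round, worth 0.47 × 54 = 25.38 now.
Offer 38 ≥ 25.38, so the acquirer accepts.

Accept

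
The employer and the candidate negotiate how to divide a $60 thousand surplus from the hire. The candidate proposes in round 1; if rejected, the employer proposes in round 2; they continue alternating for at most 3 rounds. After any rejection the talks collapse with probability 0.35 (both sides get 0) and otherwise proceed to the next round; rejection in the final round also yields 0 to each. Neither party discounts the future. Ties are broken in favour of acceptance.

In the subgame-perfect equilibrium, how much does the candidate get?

Round 3 (the candidate proposes): rejection yields 0 for the employer; the candidate offers 0 and keeps 60.
Round 2 (the employer proposes): rejecting gives the candidate an expected 0.65 × 60 = 39, so the employer offers 39, keeping 21.
Round 1 (the candidate proposes): rejecting gives the employer an expected 0.65 × 21 = 13.65, so the candidate offers 13.65, keeping 46.35.

46.35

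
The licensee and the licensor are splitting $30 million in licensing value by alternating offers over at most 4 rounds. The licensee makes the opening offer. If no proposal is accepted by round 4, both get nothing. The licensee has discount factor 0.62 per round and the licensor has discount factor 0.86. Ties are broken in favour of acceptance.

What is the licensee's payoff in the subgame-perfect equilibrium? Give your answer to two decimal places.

Round 4 (the licensor proposes): the licensee will accept anything ≥ 0, so the licensor offers 0 and keeps 30.
Round 3 (the licensee proposes): the licensor can get 30 next round, worth 0.86 × 30 = 25.8 now; the licensee offers that and keeps 4.2.
Round 2 (the licensor proposes): the licensee can get 4.2 next round, worth 0.62 × 4.2 = 2.604 now. The licensor offers 2.604 and keeps 30 − 2.604 = 27.396.
Round 1 (the licensee proposes): the licensor can get 27.396 next round, worth 0.86 × 27.396 = 23.56056 now; the licensee offers that and keeps 6.43944.

6.44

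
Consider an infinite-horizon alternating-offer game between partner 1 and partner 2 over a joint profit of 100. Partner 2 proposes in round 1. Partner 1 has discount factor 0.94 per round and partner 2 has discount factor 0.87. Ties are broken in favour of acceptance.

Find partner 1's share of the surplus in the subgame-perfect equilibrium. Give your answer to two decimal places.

67.07

In a stationary SPE each proposer offers the other exactly their discounted continuation value.
If partner 2 keeps x when proposing and partner 1 keeps y when proposing, then x = 100 − 0.94y and y = 100 − 0.87x.
Solving: x = 100(1 − 0.94) / (1 − 0.87·0.94) = 6 / 0.1822 ≈ 32.9308.
Partner 1 gets 100 − 32.9308 ≈ 67.0692.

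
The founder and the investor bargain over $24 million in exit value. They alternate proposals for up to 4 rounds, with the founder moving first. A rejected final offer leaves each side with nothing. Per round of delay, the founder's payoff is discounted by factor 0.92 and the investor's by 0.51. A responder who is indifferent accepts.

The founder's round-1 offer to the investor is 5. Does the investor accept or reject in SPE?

Round 4 (the investor proposes): the founder will accept anything ≥ 0, so the investor offers 0 and keeps 24.
Round 3 (the founder proposes): the investor can get 24 next round, worth 0.51 × 24 = 12.24 now; the founder offers that and keeps 11.76.
Round 2 (the investor proposes): the founder can get 11.76 next round, worth 0.92 × 11.76 = 10.8192 now, so the investor offers 10.8192, keeping 13.1808.
So by rejecting in round 1, the investor gets 13.1808 next round, worth 0.51 × 13.1808 = 6.722208 now.
Offer 5 < 6.722208, so the investor rejects.

Reject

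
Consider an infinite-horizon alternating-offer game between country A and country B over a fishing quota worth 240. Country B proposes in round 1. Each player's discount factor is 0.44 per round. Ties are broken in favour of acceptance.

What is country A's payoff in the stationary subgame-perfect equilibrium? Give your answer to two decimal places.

When country B proposes, country A accepts any offer worth at least 0.44 times what country A would get by proposing next round; and vice versa.
This gives x = 240 − 0.44y and y = 240 − 0.44x, where x and y are each side's share when it proposes.
Hence (1 − 0.44·0.44)x = 240(1 − 0.44), i.e. 0.8064·x = 134.4.
x ≈ 166.6667; country A's share is 240 − x ≈ 73.3333.

73.33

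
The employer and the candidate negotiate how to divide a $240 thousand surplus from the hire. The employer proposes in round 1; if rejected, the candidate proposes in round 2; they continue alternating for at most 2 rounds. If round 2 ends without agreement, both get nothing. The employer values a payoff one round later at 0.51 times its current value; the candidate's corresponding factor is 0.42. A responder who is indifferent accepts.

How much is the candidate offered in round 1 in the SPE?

Round 2 (the candidate proposes): the employer will accept anything ≥ 0, so the candidate offers 0 and keeps 240.
Round 1 (the employer proposes): the candidate can get 240 next round, worth 0.42 × 240 = 100.8 now. The employer offers 100.8 and keeps 240 − 100.8 = 139.2.

100.8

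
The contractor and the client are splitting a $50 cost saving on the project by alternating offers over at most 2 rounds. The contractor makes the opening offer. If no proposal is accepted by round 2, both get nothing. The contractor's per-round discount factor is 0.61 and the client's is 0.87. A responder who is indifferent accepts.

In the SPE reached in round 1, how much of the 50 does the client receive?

Round 2 (the client proposes): the contractor will accept anything ≥ 0, so the client offers 0 and keeps 50.
Round 1 (the contractor proposes): the client can get 50 next round, worth 0.87 × 50 = 43.5 now; the contractor offers that and keeps 6.5.

43.5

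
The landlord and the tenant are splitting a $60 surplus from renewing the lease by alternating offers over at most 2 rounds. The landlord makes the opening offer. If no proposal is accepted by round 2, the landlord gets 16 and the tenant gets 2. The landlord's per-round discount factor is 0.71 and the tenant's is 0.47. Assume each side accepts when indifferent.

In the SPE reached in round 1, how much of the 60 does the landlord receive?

Round 2 (the tenant proposes): the landlord gets 16 if talks fail, so the tenant offers 16 and keeps 44.
Round 1 (the landlord proposes): the tenant can get 44 next round, worth 0.47 × 44 = 20.68 now, so the landlord offers 20.68, keeping 39.32.

39.32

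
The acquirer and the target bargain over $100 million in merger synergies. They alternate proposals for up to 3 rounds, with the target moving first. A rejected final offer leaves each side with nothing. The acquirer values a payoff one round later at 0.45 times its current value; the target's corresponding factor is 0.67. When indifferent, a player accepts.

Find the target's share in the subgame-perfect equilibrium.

85.15

By backward induction:
Round 3 (the target proposes): the acquirer will accept anything ≥ 0, so the target offers 0 and keeps 100.
Round 2 (the acquirer proposes): the target can get 100 next round, worth 0.67 × 100 = 67 now. The acquirer offers 67 and keeps 100 − 67 = 33.
Round 1 (the target proposes): the acquirer can get 33 next round, worth 0.45 × 33 = 14.85 now; the target offers that and keeps 85.15.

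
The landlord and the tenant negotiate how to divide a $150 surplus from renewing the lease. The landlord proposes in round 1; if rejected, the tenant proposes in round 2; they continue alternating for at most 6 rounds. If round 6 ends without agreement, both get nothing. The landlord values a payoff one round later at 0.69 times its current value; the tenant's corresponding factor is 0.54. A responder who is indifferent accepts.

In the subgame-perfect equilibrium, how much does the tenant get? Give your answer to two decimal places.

Work backward from the last round.
Round 6 (the tenant proposes): rejection yields 0 for the landlord; the tenant offers 0 and keeps 150.
Round 5 (the landlord proposes): the tenant can get 150 next round, worth 0.54 × 150 = 81 now; the landlord offers that and keeps 69.
Round 4 (the tenant proposes): the landlord can get 69 next round, worth 0.69 × 69 = 47.61 now, so the tenant offers 47.61, keeping 102.39.
Round 3 (the landlord proposes): the tenant can get 102.39 next round, worth 0.54 × 102.39 = 55.2906 now. The landlord offers 55.2906 and keeps 150 − 55.2906 = 94.7094.
Round 2 (the tenant proposes): the landlord can get 94.7094 next round, worth 0.69 × 94.7094 = 65.349486 now. The tenant offers 65.349486 and keeps 150 − 65.349486 = 84.650514.
Round 1 (the landlord proposes): the tenant can get 84.650514 next round, worth 0.54 × 84.650514 = 45.71127756 now. The landlord offers 45.71127756 and keeps 150 − 45.71127756 = 104.28872244.

45.71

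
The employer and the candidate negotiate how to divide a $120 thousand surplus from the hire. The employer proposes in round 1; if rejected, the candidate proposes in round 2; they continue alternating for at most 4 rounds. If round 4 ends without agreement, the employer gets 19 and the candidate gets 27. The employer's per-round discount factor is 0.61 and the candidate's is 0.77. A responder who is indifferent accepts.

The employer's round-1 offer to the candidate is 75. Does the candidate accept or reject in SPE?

Accept

Round 4 (the candidate proposes): the employer gets 19 if talks fail, so the candidate offers 19 and keeps 101.
Round 3 (the employer proposes): the candidate can get 101 next round, worth 0.77 × 101 = 77.77 now; the employer offers that and keeps 42.23.
Round 2 (the candidate proposes): the employer can get 42.23 next round, worth 0.61 × 42.23 = 25.7603 now. The candidate offers 25.7603 and keeps 120 − 25.7603 = 94.2397.
So by rejecting in round 1, the candidate gets 94.2397 next round, worth 0.77 × 94.2397 = 72.564569 now.
Offer 75 ≥ 72.564569, so the candidate accepts.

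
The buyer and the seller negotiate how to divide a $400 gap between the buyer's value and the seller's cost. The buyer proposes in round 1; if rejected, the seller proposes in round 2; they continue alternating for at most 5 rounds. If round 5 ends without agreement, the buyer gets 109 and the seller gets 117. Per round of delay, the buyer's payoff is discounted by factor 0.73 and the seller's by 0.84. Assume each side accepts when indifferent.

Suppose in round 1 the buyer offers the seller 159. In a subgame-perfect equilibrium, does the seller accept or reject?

Round 5 (the buyer proposes): the seller gets 117 if talks fail, so the buyer offers 117 and keeps 283.
Round 4 (the seller proposes): the buyer can get 283 next round, worth 0.73 × 283 = 206.59 now; the seller offers that and keeps 193.41.
Round 3 (the buyer proposes): the seller can get 193.41 next round, worth 0.84 × 193.41 = 162.4644 now, so the buyer offers 162.4644, keeping 237.5356.
Round 2 (the seller proposes): the buyer can get 237.5356 next round, worth 0.73 × 237.5356 = 173.400988 now; the seller offers that and keeps 226.599012.
So by rejecting in round 1, the seller gets 226.599012 next round, worth 0.84 × 226.599012 = 190.34317008 now.
Offer 159 < 190.34317008, so the seller rejects.

Reject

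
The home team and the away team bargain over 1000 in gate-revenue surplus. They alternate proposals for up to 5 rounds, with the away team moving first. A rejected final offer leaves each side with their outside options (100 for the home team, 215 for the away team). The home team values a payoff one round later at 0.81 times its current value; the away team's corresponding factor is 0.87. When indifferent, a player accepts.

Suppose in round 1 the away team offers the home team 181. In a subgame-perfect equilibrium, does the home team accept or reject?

Reject

Round 5 (the away team proposes): the home team gets 100 if talks fail, so the away team offers 100 and keeps 900.
Round 4 (the home team proposes): the away team can get 900 next round, worth 0.87 × 900 = 783 now; the home team offers that and keeps 217.
Round 3 (the away team proposes): the home team can get 217 next round, worth 0.81 × 217 = 175.77 now, so the away team offers 175.77, keeping 824.23.
Round 2 (the home team proposes): the away team can get 824.23 next round, worth 0.87 × 824.23 = 717.0801 now; the home team offers that and keeps 282.9199.
So by rejecting in round 1, the home team gets 282.9199 next round, worth 0.81 × 282.9199 = 229.165119 now.
Offer 181 < 229.165119, so the home team rejects.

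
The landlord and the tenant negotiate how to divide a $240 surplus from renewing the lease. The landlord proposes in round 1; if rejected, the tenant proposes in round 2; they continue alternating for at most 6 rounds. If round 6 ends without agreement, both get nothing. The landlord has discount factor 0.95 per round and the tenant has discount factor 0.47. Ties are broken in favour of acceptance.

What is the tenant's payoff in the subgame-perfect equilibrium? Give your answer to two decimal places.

30.65

Round 6 (the tenant proposes): rejection yields 0 for the landlord; the tenant offers 0 and keeps 240.
Round 5 (the landlord proposes): the tenant can get 240 next round, worth 0.47 × 240 = 112.8 now. The landlord offers 112.8 and keeps 240 − 112.8 = 127.2.
Round 4 (the tenant proposes): the landlord can get 127.2 next round, worth 0.95 × 127.2 = 120.84 now, so the tenant offers 120.84, keeping 119.16.
Round 3 (the landlord proposes): the tenant can get 119.16 next round, worth 0.47 × 119.16 = 56.0052 now. The landlord offers 56.0052 and keeps 240 − 56.0052 = 183.9948.
Round 2 (the tenant proposes): the landlord can get 183.9948 next round, worth 0.95 × 183.9948 = 174.79506 now. The tenant offers 174.79506 and keeps 240 − 174.79506 = 65.20494.
Round 1 (the landlord proposes): the tenant can get 65.20494 next round, worth 0.47 × 65.20494 = 30.6463218 now. The landlord offers 30.6463218 and keeps 240 − 30.6463218 = 209.3536782.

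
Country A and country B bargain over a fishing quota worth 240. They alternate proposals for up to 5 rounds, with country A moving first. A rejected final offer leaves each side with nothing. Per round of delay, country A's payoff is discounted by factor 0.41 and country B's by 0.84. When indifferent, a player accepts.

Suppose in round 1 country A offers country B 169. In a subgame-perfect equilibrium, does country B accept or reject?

Round 5 (country A proposes): country B will accept anything ≥ 0, so country A offers 0 and keeps 240.
Round 4 (country B proposes): country A can get 240 next round, worth 0.41 × 240 = 98.4 now; country B offers that and keeps 141.6.
Round 3 (country A proposes): country B can get 141.6 next round, worth 0.84 × 141.6 = 118.944 now. Country A offers 118.944 and keeps 240 − 118.944 = 121.056.
Round 2 (country B proposes): country A can get 121.056 next round, worth 0.41 × 121.056 = 49.63296 now; country B offers that and keeps 190.36704.
So by rejecting in round 1, country B gets 190.36704 next round, worth 0.84 × 190.36704 = 159.9083136 now.
Offer 169 ≥ 159.9083136, so country B accepts.

Accept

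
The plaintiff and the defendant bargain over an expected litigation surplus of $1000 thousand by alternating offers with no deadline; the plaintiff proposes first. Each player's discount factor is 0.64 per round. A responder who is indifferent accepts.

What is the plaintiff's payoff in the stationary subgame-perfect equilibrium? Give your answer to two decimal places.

609.76

Let x be the plaintiff's share when the plaintiff proposes and y be the defendant's share when the defendant proposes.
The defendant accepts iff offered ≥ 0.64·y, so x = 1000 − 0.64y. Symmetrically y = 1000 − 0.64x.
Substituting: x = 1000 − 0.64(1000 − 0.64x), giving x(1 − 0.64·0.64) = 1000(1 − 0.64).
So x = 1000 × 0.36 / 0.5904 ≈ 609.7561, and the defendant receives 1000 − x ≈ 390.2439.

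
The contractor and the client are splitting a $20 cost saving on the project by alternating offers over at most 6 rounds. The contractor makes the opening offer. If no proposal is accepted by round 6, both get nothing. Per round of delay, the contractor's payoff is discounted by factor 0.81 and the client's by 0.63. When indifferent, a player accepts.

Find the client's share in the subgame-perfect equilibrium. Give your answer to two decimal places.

6.90

Round 6 (the client proposes): rejection yields 0 for the contractor; the client offers 0 and keeps 20.
Round 5 (the contractor proposes): the client can get 20 next round, worth 0.63 × 20 = 12.6 now; the contractor offers that and keeps 7.4.
Round 4 (the client proposes): the contractor can get 7.4 next round, worth 0.81 × 7.4 = 5.994 now, so the client offers 5.994, keeping 14.006.
Round 3 (the contractor proposes): the client can get 14.006 next round, worth 0.63 × 14.006 = 8.82378 now. The contractor offers 8.82378 and keeps 20 − 8.82378 = 11.17622.
Round 2 (the client proposes): the contractor can get 11.17622 next round, worth 0.81 × 11.17622 = 9.0527382 now, so the client offers 9.0527382, keeping 10.9472618.
Round 1 (the contractor proposes): the client can get 10.9472618 next round, worth 0.63 × 10.9472618 = 6.896774934 now; the contractor offers that and keeps 13.103225066.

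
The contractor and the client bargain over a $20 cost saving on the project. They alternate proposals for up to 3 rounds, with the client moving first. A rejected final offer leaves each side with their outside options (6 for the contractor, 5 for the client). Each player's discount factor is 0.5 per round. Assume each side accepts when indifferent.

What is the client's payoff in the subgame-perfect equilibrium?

Round 3 (the client proposes): the contractor gets 6 if talks fail, so the client offers 6 and keeps 14.
Round 2 (the contractor proposes): the client can get 14 next round, worth 0.5 × 14 = 7 now. The contractor offers 7 and keeps 20 − 7 = 13.
Round 1 (the client proposes): the contractor can get 13 next round, worth 0.5 × 13 = 6.5 now, so the client offers 6.5, keeping 13.5.

13.5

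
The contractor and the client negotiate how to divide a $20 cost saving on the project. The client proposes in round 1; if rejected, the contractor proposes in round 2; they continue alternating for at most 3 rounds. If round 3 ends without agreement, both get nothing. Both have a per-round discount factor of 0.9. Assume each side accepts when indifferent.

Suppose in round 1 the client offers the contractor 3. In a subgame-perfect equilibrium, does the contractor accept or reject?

Accept

Round 3 (the client proposes): rejection yields 0 for the contractor; the client offers 0 and keeps 20.
Round 2 (the contractor proposes): the client can get 20 next round, worth 0.9 × 20 = 18 now. The contractor offers 18 and keeps 20 − 18 = 2.
So by rejecting in round 1, the contractor gets 2 next round, worth 0.9 × 2 = 1.8 now.
Offer 3 ≥ 1.8, so the contractor accepts.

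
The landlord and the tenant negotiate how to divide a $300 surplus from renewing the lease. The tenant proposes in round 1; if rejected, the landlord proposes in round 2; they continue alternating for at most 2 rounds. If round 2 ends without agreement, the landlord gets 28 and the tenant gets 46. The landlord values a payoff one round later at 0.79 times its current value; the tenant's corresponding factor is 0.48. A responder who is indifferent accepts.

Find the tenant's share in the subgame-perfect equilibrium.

Round 2 (the landlord proposes): the tenant gets 46 if talks fail, so the landlord offers 46 and keeps 254.
Round 1 (the tenant proposes): the landlord can get 254 next round, worth 0.79 × 254 = 200.66 now; the tenant offers that and keeps 99.34.

99.34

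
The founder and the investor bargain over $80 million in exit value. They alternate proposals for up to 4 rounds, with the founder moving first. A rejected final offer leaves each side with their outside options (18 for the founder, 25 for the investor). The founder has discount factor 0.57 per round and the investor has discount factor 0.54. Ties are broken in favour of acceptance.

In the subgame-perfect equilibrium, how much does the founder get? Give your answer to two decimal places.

51.12

Work backward from the last round.
Round 4 (the investor proposes): the founder gets 18 if talks fail, so the investor offers 18 and keeps 62.
Round 3 (the founder proposes): the investor can get 62 next round, worth 0.54 × 62 = 33.48 now. The founder offers 33.48 and keeps 80 − 33.48 = 46.52.
Round 2 (the investor proposes): the founder can get 46.52 next round, worth 0.57 × 46.52 = 26.5164 now, so the investor offers 26.5164, keeping 53.4836.
Round 1 (the founder proposes): the investor can get 53.4836 next round, worth 0.54 × 53.4836 = 28.881144 now; the founder offers that and keeps 51.118856.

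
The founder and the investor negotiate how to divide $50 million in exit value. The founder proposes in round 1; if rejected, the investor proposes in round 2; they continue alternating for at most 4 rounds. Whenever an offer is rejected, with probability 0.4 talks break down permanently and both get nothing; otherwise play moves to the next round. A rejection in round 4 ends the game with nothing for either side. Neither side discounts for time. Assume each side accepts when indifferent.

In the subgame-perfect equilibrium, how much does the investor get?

22.8

Round 4 (the investor proposes): the founder will accept anything ≥ 0, so the investor offers 0 and keeps 50.
Round 3 (the founder proposes): rejecting gives the investor an expected 0.6 × 50 = 30, so the founder offers 30, keeping 20.
Round 2 (the investor proposes): rejecting gives the founder an expected 0.6 × 20 = 12, so the investor offers 12, keeping 38.
Round 1 (the founder proposes): rejecting gives the investor an expected 0.6 × 38 = 22.8. The founder offers 22.8 and keeps 50 − 22.8 = 27.2.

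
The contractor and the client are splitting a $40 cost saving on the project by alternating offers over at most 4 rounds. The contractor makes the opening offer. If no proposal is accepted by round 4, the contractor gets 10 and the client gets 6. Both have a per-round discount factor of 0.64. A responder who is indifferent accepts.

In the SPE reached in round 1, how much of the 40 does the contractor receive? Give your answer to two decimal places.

22.92

Round 4 (the client proposes): the contractor gets 10 if talks fail, so the client offers 10 and keeps 30.
Round 3 (the contractor proposes): the client can get 30 next round, worth 0.64 × 30 = 19.2 now; the contractor offers that and keeps 20.8.
Round 2 (the client proposes): the contractor can get 20.8 next round, worth 0.64 × 20.8 = 13.312 now; the client offers that and keeps 26.688.
Round 1 (the contractor proposes): the client can get 26.688 next round, worth 0.64 × 26.688 = 17.08032 now. The contractor offers 17.08032 and keeps 40 − 17.08032 = 22.91968.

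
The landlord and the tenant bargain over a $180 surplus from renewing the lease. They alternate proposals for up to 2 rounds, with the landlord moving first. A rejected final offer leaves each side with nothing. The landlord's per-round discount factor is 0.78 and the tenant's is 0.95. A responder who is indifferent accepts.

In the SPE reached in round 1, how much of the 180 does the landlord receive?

Round 2 (the tenant proposes): the landlord will accept anything ≥ 0, so the tenant offers 0 and keeps 180.
Round 1 (the landlord proposes): the tenant can get 180 next round, worth 0.95 × 180 = 171 now; the landlord offers that and keeps 9.

9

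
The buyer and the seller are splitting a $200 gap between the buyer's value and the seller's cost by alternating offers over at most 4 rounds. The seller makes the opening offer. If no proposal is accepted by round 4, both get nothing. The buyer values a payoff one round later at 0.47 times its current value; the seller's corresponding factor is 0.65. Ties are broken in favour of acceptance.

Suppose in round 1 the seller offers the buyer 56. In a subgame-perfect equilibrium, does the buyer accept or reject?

Round 4 (the buyer proposes): the seller will accept anything ≥ 0, so the buyer offers 0 and keeps 200.
Round 3 (the seller proposes): the buyer can get 200 next round, worth 0.47 × 200 = 94 now; the seller offers that and keeps 106.
Round 2 (the buyer proposes): the seller can get 106 next round, worth 0.65 × 106 = 68.9 now. The buyer offers 68.9 and keeps 200 − 68.9 = 131.1.
So by rejecting in round 1, the buyer gets 131.1 next round, worth 0.47 × 131.1 = 61.617 now.
Offer 56 < 61.617, so the buyer rejects.

Reject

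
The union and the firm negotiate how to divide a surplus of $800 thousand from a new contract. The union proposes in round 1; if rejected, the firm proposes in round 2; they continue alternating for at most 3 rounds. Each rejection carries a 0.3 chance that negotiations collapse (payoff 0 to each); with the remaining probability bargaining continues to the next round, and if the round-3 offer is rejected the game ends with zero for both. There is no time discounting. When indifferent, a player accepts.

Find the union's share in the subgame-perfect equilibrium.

632

By backward induction:
Round 3 (the union proposes): rejection yields 0 for the firm; the union offers 0 and keeps 800.
Round 2 (the firm proposes): rejecting gives the union an expected 0.7 × 800 = 560; the firm offers that and keeps 240.
Round 1 (the union proposes): rejecting gives the firm an expected 0.7 × 240 = 168. The union offers 168 and keeps 800 − 168 = 632.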